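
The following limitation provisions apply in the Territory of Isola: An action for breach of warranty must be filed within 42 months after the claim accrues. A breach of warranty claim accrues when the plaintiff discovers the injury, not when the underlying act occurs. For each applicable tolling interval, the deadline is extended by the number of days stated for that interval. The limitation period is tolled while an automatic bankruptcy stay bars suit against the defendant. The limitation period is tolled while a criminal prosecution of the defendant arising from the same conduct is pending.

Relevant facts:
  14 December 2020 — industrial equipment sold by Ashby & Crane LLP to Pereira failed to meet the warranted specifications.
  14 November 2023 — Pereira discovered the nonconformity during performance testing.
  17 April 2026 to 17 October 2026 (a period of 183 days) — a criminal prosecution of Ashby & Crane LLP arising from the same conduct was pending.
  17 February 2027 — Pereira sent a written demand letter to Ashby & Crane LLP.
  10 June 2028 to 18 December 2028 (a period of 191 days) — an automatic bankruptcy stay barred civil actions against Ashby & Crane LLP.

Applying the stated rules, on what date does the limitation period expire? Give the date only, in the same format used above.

The claim did not accrue until Pereira discovered the injury on 14 November 2023; the 14 December 2020 act date does not start the clock under the stated rule.
The untolled deadline — 42 months after 14 November 2023 — is 14 May 2027.
The pending criminal prosecution from 17 April 2026 to 17 October 2026 tolled the period for 183 days, extending the deadline to 13 November 2027.
The automatic bankruptcy stay from 10 June 2028 to 18 December 2028 began after the period had already run on 13 November 2027, so it has no tolling effect.
The other events in the timeline have no effect on the limitation period under the stated rules.

13 November 2027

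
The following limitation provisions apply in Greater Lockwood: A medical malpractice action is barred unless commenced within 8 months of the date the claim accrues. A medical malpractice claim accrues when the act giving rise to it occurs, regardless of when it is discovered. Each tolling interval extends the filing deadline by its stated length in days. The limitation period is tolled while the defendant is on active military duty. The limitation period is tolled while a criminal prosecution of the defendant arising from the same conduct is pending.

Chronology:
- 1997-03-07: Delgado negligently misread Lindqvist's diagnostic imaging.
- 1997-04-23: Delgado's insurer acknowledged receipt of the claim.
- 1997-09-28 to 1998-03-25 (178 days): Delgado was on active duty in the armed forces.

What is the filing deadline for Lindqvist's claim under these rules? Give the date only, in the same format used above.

The claim accrued on 1997-03-07, the date of the act.
The untolled deadline — 8 months after 1997-03-07 — is 1997-11-07.
Because the defendant's active military service ran from 1997-09-28 to 1998-03-25, the deadline is extended by 178 days to 1998-05-04.
None of the other events listed affects the running of the period under the stated rules.

1998-05-04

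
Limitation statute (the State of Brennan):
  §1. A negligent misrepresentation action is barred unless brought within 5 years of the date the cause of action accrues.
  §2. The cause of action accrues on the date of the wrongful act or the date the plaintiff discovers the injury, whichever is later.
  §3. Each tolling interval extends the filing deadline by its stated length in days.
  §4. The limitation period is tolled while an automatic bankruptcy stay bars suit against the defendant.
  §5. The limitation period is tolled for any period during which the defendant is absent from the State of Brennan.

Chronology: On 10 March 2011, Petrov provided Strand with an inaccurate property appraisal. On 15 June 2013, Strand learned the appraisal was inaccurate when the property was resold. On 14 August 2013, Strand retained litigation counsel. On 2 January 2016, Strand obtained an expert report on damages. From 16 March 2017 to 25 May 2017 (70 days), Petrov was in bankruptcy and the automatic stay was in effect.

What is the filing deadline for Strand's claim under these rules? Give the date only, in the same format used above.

The claim accrued on 15 June 2013 — the later of the 10 March 2011 act and the 15 June 2013 discovery.
5 years from 15 June 2013 is 15 June 2018.
Because the automatic bankruptcy stay ran from 16 March 2017 to 25 May 2017, the deadline is extended by 70 days to 24 August 2018.
Nothing else in the chronology tolls or restarts the period.

24 August 2018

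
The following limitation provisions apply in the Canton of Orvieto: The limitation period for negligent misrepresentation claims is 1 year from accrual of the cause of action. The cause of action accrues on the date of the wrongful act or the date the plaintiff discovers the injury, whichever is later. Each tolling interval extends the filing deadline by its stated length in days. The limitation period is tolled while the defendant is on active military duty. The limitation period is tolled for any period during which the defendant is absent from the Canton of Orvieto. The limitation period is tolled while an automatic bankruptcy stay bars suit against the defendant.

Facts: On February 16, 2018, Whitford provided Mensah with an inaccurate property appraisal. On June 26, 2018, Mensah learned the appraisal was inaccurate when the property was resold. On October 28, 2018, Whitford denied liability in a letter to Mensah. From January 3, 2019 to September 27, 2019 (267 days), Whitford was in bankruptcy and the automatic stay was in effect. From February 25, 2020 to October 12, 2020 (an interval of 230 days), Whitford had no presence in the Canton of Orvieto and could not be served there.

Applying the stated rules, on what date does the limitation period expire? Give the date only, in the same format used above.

Because discovery on June 26, 2018 post-dates the February 16, 2018 act, accrual under the later-of rule falls on June 26, 2018.
1 year from June 26, 2018 is June 26, 2019.
The automatic bankruptcy stay from January 3, 2019 to September 27, 2019 tolled the period for 267 days, extending the deadline to March 19, 2020.
The period was tolled for 230 days by the defendant's absence from the jurisdiction (February 25, 2020 to October 12, 2020), pushing the deadline to November 4, 2020.
None of the other events listed affects the running of the period under the stated rules.

November 4, 2020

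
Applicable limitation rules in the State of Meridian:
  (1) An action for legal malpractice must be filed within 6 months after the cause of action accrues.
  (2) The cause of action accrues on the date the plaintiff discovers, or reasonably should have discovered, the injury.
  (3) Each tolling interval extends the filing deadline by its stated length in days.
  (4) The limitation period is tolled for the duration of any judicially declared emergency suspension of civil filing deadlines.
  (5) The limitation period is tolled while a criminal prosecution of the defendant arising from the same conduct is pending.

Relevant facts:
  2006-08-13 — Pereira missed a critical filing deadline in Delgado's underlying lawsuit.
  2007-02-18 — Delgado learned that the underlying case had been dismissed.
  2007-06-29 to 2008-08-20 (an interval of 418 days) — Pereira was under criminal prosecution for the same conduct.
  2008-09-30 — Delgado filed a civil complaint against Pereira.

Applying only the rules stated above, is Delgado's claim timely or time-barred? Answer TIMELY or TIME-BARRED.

Accrual is tied to discovery, so the period began on 2007-02-18 rather than on 2006-08-13 when the act occurred.
6 months from 2007-02-18 is 2007-08-18.
The period was tolled for 418 days by the pending criminal prosecution (2007-06-29 to 2008-08-20), pushing the deadline to 2008-10-09.
Filing on 2008-09-30 beat the 2008-10-09 deadline — the action is timely.

TIMELY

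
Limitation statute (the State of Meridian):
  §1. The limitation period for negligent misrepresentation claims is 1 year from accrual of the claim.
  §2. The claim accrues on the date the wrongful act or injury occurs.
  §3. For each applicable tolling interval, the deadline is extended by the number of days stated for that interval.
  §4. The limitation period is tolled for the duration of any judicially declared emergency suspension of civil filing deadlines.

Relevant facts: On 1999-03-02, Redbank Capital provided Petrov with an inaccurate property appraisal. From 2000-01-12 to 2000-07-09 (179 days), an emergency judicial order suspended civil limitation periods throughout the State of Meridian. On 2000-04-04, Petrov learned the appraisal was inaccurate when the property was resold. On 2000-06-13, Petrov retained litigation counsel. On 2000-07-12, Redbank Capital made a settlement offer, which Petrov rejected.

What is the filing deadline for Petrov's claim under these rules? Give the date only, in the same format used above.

2000-08-28

Because the rule ties accrual to occurrence, the claim accrued on 1999-03-02, not on the 2000-04-04 discovery date.
The untolled deadline — 1 year after 1999-03-02 — is 2000-03-02.
The emergency suspension of filing deadlines from 2000-01-12 to 2000-07-09 tolled the period for 179 days, extending the deadline to 2000-08-28.
None of the other events listed affects the running of the period under the stated rules.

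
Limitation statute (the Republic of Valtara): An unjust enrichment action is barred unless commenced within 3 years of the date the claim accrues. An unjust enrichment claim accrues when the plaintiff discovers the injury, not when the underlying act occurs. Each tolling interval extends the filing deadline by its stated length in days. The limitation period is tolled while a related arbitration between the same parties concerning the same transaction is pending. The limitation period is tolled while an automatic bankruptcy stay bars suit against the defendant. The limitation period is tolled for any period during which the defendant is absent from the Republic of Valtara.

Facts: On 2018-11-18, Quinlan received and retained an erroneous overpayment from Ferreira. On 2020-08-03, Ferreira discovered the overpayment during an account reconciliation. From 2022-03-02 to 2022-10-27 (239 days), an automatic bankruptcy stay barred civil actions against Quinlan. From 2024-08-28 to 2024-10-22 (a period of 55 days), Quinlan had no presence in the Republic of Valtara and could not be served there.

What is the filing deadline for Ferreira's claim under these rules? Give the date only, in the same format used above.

2024-03-29

The claim did not accrue until Ferreira discovered the injury on 2020-08-03; the 2018-11-18 act date does not start the clock under the stated rule.
3 years from 2020-08-03 is 2023-08-03.
Because the automatic bankruptcy stay ran from 2022-03-02 to 2022-10-27, the deadline is extended by 239 days to 2024-03-29.
The defendant's absence from the jurisdiction starting 2024-08-28 came too late — the period had run on 2024-03-29 — and so does not extend the deadline.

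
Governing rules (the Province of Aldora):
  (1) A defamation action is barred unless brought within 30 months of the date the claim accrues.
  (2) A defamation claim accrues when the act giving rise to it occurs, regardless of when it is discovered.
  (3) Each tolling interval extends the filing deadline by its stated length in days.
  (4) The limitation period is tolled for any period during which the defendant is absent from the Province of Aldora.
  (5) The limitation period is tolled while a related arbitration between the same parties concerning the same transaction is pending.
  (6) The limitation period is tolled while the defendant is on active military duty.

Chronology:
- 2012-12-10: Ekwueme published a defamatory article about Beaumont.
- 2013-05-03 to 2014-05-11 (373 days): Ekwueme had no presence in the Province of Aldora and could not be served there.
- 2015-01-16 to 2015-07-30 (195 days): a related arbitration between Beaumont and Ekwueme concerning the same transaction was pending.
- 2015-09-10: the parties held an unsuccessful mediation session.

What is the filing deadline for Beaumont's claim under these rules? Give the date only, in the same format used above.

2016-12-29

The claim accrued on 2012-12-10, when the wrongful act occurred.
Adding the 30 months base period to 2012-12-10 gives a deadline of 2015-06-10, before any tolling.
The period was tolled for 373 days by the defendant's absence from the jurisdiction (2013-05-03 to 2014-05-11), pushing the deadline to 2016-06-17.
The period was tolled for 195 days by the pending related arbitration (2015-01-16 to 2015-07-30), pushing the deadline to 2016-12-29.
The other events in the timeline have no effect on the limitation period under the stated rules.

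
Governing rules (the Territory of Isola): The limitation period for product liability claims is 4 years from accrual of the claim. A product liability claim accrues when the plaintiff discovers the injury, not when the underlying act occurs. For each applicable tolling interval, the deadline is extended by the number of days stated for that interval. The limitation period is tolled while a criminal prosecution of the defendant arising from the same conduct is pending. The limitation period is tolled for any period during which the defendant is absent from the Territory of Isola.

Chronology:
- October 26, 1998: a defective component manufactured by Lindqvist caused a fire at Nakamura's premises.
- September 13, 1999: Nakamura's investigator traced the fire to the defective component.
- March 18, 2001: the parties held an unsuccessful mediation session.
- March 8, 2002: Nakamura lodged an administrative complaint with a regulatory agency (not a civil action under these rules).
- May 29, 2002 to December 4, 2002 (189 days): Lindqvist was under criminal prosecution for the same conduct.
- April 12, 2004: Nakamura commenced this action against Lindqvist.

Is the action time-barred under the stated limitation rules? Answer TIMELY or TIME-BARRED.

The claim did not accrue until Nakamura discovered the injury on September 13, 1999; the October 26, 1998 act date does not start the clock under the stated rule.
The untolled deadline — 4 years after September 13, 1999 — is September 13, 2003.
The period was tolled for 189 days by the pending criminal prosecution (May 29, 2002 to December 4, 2002), pushing the deadline to March 20, 2004.
None of the other events listed affects the running of the period under the stated rules.
The April 12, 2004 filing falls after the March 20, 2004 deadline; the claim is time-barred.

TIME-BARRED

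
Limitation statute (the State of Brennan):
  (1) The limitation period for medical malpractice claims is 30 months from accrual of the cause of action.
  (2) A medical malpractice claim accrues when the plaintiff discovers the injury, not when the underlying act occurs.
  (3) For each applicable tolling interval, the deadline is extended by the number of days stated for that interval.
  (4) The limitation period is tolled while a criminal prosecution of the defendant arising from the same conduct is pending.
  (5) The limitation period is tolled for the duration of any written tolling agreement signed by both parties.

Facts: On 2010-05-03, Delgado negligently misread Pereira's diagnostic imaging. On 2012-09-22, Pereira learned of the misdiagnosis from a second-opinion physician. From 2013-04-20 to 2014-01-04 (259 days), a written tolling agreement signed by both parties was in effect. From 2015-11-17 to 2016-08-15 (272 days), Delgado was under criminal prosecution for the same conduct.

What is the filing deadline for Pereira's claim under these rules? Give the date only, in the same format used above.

Accrual is tied to discovery, so the period began on 2012-09-22 rather than on 2010-05-03 when the act occurred.
The untolled deadline — 30 months after 2012-09-22 — is 2015-03-22.
The written tolling agreement from 2013-04-20 to 2014-01-04 tolled the period for 259 days, extending the deadline to 2015-12-06.
Because the pending criminal prosecution ran from 2015-11-17 to 2016-08-15, the deadline is extended by 272 days to 2016-09-03.

2016-09-03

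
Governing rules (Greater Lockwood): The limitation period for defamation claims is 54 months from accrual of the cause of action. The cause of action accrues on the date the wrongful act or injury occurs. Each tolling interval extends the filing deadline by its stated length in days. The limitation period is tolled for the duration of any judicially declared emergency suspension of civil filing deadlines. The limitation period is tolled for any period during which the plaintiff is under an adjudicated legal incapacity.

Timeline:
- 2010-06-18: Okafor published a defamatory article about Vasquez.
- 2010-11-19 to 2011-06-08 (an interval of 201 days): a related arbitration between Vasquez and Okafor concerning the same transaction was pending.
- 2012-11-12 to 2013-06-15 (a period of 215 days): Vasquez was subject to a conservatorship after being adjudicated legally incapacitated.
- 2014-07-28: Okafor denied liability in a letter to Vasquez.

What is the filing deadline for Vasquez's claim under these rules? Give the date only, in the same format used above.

2015-07-21

The limitation period began to run on 2010-06-18.
The untolled deadline — 54 months after 2010-06-18 — is 2014-12-18.
Because the plaintiff's legal incapacity ran from 2012-11-12 to 2013-06-15, the deadline is extended by 215 days to 2015-07-21.
Although a pending arbitration ran from 2010-11-19 to 2011-06-08, the stated rules do not make that a tolling event, so it is disregarded.
Nothing else in the chronology tolls or restarts the period.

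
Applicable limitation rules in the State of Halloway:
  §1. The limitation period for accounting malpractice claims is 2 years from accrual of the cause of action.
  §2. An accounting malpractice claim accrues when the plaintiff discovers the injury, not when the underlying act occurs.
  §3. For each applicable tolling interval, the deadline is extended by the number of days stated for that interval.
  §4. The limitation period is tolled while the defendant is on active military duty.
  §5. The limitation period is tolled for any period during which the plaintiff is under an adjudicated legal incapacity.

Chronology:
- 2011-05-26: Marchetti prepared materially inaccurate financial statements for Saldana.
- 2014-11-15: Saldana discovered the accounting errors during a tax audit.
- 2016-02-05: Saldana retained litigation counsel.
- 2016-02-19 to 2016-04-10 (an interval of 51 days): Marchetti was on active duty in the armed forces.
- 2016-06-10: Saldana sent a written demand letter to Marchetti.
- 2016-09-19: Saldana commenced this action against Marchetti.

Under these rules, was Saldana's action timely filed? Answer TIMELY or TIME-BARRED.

TIMELY

The claim did not accrue until Saldana discovered the injury on 2014-11-15; the 2011-05-26 act date does not start the clock under the stated rule.
2 years from 2014-11-15 is 2016-11-15.
The defendant's active military service from 2016-02-19 to 2016-04-10 tolled the period for 51 days, extending the deadline to 2017-01-05.
None of the other events listed affects the running of the period under the stated rules.
Saldana filed on 2016-09-19, before the 2017-01-05 deadline, so the action is timely.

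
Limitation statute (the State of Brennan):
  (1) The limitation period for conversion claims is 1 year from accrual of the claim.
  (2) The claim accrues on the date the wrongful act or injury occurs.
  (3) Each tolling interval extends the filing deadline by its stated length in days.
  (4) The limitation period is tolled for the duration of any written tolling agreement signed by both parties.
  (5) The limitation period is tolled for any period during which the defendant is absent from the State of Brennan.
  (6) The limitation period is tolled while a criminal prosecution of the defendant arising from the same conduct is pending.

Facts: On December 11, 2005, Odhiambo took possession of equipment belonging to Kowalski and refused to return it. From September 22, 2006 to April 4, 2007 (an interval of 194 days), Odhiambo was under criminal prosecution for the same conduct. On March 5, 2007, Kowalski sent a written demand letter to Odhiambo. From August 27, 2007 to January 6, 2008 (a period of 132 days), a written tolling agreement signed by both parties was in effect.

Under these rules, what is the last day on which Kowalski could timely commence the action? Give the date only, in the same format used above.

June 23, 2007

The limitation period began to run on December 11, 2005.
1 year from December 11, 2005 is December 11, 2006.
Because the pending criminal prosecution ran from September 22, 2006 to April 4, 2007, the deadline is extended by 194 days to June 23, 2007.
The written tolling agreement starting August 27, 2007 came too late — the period had run on June 23, 2007 — and so does not extend the deadline.
None of the other events listed affects the running of the period under the stated rules.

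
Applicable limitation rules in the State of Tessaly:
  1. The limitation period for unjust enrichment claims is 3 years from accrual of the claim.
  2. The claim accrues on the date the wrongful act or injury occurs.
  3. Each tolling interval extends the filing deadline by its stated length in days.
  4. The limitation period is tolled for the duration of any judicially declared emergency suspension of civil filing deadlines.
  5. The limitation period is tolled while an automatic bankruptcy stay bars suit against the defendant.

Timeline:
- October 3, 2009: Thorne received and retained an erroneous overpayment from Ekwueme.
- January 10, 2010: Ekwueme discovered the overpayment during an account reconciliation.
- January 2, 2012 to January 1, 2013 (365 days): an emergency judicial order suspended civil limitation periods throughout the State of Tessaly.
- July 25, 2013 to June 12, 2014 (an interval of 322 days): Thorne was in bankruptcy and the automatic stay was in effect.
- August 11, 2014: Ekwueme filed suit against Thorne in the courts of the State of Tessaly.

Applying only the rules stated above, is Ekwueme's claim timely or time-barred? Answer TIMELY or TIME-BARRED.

TIMELY

Because the rule ties accrual to occurrence, the claim accrued on October 3, 2009, not on the January 10, 2010 discovery date.
Adding the 3 years base period to October 3, 2009 gives a deadline of October 3, 2012, before any tolling.
Because the emergency suspension of filing deadlines ran from January 2, 2012 to January 1, 2013, the deadline is extended by 365 days to October 3, 2013.
The period was tolled for 322 days by the automatic bankruptcy stay (July 25, 2013 to June 12, 2014), pushing the deadline to August 21, 2014.
Ekwueme filed on August 11, 2014, before the August 21, 2014 deadline, so the action is timely.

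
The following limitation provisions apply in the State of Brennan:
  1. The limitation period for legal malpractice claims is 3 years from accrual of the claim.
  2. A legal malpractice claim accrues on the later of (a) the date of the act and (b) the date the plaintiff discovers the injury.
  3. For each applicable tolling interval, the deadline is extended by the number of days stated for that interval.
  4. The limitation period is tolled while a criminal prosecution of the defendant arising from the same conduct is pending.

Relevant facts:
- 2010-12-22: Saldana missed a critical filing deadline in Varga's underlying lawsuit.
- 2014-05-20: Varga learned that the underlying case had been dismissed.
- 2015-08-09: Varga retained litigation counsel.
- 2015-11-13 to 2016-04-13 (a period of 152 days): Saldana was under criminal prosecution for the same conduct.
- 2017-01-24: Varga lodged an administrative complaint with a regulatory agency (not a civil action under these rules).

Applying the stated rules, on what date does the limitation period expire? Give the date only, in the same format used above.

The claim accrued on 2014-05-20 — the later of the 2010-12-22 act and the 2014-05-20 discovery.
Adding the 3 years base period to 2014-05-20 gives a deadline of 2017-05-20, before any tolling.
The pending criminal prosecution from 2015-11-13 to 2016-04-13 tolled the period for 152 days, extending the deadline to 2017-10-19.
None of the other events listed affects the running of the period under the stated rules.

2017-10-19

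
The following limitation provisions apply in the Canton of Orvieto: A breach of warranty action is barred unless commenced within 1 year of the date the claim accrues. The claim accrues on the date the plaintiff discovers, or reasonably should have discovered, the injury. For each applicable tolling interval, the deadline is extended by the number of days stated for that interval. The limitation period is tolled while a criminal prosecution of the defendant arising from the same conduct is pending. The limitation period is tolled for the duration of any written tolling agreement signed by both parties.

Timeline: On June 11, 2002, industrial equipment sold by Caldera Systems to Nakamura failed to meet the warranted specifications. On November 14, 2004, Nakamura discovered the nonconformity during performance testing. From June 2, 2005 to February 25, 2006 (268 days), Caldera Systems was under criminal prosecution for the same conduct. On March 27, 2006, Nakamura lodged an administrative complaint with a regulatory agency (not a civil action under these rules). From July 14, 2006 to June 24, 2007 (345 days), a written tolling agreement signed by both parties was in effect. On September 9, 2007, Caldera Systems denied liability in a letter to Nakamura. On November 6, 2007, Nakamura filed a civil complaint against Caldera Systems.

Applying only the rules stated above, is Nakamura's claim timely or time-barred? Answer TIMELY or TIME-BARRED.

TIME-BARRED

Under the discovery rule, the claim accrued on November 14, 2004, when Nakamura discovered the injury — not on the June 11, 2002 date of the underlying act.
Adding the 1 year base period to November 14, 2004 gives a deadline of November 14, 2005, before any tolling.
The period was tolled for 268 days by the pending criminal prosecution (June 2, 2005 to February 25, 2006), pushing the deadline to August 9, 2006.
The period was tolled for 345 days by the written tolling agreement (July 14, 2006 to June 24, 2007), pushing the deadline to July 20, 2007.
The other events in the timeline have no effect on the limitation period under the stated rules.
Filing on November 6, 2007 missed the July 20, 2007 deadline — the action is time-barred.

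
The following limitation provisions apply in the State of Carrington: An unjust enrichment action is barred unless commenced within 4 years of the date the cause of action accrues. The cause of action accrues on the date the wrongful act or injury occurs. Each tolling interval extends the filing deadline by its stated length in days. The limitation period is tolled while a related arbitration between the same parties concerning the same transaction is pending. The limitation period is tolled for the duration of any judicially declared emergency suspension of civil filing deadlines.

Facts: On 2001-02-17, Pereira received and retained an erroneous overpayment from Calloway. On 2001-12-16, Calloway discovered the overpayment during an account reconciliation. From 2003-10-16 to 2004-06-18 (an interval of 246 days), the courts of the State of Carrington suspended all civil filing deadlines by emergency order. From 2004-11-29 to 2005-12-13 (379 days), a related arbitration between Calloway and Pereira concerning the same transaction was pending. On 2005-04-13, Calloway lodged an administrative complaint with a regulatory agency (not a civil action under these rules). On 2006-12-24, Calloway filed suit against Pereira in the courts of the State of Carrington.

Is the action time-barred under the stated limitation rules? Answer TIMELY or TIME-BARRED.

TIME-BARRED

Accrual is governed by the date of the act, so the period began to run on 2001-02-17; the later discovery on 2001-12-16 is irrelevant under the stated rule.
Adding the 4 years base period to 2001-02-17 gives a deadline of 2005-02-17, before any tolling.
The emergency suspension of filing deadlines from 2003-10-16 to 2004-06-18 tolled the period for 246 days, extending the deadline to 2005-10-21.
The period was tolled for 379 days by the pending related arbitration (2004-11-29 to 2005-12-13), pushing the deadline to 2006-11-04.
The other events in the timeline have no effect on the limitation period under the stated rules.
The 2006-12-24 filing falls after the 2006-11-04 deadline; the claim is time-barred.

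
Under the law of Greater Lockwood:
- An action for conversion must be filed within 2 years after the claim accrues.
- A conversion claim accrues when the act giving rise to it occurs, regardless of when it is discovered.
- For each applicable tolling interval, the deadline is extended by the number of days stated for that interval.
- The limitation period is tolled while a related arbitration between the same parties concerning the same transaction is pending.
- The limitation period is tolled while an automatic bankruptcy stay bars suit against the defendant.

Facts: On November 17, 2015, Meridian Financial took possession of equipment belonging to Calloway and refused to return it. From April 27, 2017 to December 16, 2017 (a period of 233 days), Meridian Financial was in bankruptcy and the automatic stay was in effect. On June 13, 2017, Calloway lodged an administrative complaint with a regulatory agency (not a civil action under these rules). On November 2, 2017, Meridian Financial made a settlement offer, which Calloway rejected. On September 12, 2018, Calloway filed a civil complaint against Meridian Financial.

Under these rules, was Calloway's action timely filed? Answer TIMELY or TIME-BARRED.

The claim accrued on November 17, 2015, when the wrongful act occurred.
Adding the 2 years base period to November 17, 2015 gives a deadline of November 17, 2017, before any tolling.
Because the automatic bankruptcy stay ran from April 27, 2017 to December 16, 2017, the deadline is extended by 233 days to July 8, 2018.
The other events in the timeline have no effect on the limitation period under the stated rules.
Calloway filed on September 12, 2018, after the July 8, 2018 deadline, so the action is time-barred.

TIME-BARRED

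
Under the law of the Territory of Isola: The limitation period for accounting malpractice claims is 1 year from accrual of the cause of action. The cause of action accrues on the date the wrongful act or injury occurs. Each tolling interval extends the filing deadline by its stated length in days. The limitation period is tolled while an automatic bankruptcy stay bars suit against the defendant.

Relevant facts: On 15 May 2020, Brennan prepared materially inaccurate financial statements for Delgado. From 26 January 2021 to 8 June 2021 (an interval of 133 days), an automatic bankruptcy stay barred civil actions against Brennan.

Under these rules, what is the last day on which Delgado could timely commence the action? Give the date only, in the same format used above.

25 September 2021

The claim accrued on 15 May 2020, when the wrongful act occurred.
Adding the 1 year base period to 15 May 2020 gives a deadline of 15 May 2021, before any tolling.
The period was tolled for 133 days by the automatic bankruptcy stay (26 January 2021 to 8 June 2021), pushing the deadline to 25 September 2021.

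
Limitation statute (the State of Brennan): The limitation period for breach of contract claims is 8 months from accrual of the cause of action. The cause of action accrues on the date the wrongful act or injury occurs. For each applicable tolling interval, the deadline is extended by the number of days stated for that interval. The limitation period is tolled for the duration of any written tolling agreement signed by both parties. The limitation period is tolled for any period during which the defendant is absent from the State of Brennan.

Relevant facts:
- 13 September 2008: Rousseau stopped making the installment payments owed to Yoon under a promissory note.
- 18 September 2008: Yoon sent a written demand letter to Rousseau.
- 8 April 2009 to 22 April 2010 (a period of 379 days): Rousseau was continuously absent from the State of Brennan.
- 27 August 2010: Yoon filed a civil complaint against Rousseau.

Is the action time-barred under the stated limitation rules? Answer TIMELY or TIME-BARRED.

TIME-BARRED

The limitation period began to run on 13 September 2008.
The untolled deadline — 8 months after 13 September 2008 — is 13 May 2009.
Because the defendant's absence from the jurisdiction ran from 8 April 2009 to 22 April 2010, the deadline is extended by 379 days to 27 May 2010.
Nothing else in the chronology tolls or restarts the period.
Filing on 27 August 2010 missed the 27 May 2010 deadline — the action is time-barred.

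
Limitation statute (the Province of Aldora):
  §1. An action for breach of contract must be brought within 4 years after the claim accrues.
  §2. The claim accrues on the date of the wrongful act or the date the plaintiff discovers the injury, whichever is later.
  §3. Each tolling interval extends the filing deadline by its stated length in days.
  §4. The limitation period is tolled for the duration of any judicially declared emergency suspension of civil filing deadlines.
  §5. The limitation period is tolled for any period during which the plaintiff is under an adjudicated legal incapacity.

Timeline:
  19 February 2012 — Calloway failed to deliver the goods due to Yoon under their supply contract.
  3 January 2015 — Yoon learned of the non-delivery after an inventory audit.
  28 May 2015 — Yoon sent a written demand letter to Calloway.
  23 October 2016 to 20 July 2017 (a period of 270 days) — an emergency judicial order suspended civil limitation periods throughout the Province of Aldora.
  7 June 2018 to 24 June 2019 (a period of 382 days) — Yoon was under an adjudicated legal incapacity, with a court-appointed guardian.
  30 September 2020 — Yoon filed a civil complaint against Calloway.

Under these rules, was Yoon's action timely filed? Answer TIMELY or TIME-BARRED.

TIMELY

Taking the later of the act (19 February 2012) and discovery (3 January 2015), the claim accrued on 3 January 2015.
The untolled deadline — 4 years after 3 January 2015 — is 3 January 2019.
The emergency suspension of filing deadlines from 23 October 2016 to 20 July 2017 tolled the period for 270 days, extending the deadline to 30 September 2019.
Because the plaintiff's legal incapacity ran from 7 June 2018 to 24 June 2019, the deadline is extended by 382 days to 16 October 2020.
None of the other events listed affects the running of the period under the stated rules.
Yoon filed on 30 September 2020, before the 16 October 2020 deadline, so the action is timely.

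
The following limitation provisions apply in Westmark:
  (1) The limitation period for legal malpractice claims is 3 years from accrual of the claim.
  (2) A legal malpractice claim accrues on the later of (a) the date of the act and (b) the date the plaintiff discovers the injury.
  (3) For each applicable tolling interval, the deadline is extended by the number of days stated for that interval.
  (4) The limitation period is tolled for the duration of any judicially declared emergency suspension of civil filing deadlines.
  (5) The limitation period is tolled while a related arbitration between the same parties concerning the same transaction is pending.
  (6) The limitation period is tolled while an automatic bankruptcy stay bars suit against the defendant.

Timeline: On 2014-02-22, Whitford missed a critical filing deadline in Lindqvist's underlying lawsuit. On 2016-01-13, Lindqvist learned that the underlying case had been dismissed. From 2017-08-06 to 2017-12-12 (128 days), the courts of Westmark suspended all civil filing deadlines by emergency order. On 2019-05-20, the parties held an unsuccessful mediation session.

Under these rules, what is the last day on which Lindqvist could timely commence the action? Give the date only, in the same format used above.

2019-05-21

Because discovery on 2016-01-13 post-dates the 2014-02-22 act, accrual under the later-of rule falls on 2016-01-13.
Adding the 3 years base period to 2016-01-13 gives a deadline of 2019-01-13, before any tolling.
The period was tolled for 128 days by the emergency suspension of filing deadlines (2017-08-06 to 2017-12-12), pushing the deadline to 2019-05-21.
Nothing else in the chronology tolls or restarts the period.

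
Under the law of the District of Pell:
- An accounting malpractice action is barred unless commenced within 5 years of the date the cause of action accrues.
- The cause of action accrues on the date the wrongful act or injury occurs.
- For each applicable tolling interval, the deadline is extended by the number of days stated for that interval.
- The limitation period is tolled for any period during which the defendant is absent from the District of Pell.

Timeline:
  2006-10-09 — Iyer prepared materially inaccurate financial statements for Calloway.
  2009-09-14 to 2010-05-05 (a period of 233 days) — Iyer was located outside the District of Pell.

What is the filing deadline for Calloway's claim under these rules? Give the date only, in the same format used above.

The limitation period began to run on 2006-10-09.
Adding the 5 years base period to 2006-10-09 gives a deadline of 2011-10-09, before any tolling.
The period was tolled for 233 days by the defendant's absence from the jurisdiction (2009-09-14 to 2010-05-05), pushing the deadline to 2012-05-29.

2012-05-29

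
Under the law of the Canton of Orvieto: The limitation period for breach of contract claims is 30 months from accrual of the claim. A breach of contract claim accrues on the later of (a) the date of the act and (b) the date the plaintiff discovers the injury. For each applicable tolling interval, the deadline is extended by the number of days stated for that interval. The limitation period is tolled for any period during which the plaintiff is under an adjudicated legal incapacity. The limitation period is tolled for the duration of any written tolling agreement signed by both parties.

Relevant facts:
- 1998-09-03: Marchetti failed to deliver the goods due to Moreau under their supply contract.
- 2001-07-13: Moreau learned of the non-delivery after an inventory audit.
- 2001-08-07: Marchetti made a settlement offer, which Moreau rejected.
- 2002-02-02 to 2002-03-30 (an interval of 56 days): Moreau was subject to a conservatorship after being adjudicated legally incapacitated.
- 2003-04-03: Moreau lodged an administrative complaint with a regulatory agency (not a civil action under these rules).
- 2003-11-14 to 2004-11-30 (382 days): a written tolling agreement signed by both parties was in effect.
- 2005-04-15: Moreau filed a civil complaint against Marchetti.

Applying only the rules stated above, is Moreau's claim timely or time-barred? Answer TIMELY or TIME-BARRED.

The claim accrued on 2001-07-13 — the later of the 1998-09-03 act and the 2001-07-13 discovery.
30 months from 2001-07-13 is 2004-01-13.
The period was tolled for 56 days by the plaintiff's legal incapacity (2002-02-02 to 2002-03-30), pushing the deadline to 2004-03-09.
The period was tolled for 382 days by the written tolling agreement (2003-11-14 to 2004-11-30), pushing the deadline to 2005-03-26.
The other events in the timeline have no effect on the limitation period under the stated rules.
Filing on 2005-04-15 missed the 2005-03-26 deadline — the action is time-barred.

TIME-BARRED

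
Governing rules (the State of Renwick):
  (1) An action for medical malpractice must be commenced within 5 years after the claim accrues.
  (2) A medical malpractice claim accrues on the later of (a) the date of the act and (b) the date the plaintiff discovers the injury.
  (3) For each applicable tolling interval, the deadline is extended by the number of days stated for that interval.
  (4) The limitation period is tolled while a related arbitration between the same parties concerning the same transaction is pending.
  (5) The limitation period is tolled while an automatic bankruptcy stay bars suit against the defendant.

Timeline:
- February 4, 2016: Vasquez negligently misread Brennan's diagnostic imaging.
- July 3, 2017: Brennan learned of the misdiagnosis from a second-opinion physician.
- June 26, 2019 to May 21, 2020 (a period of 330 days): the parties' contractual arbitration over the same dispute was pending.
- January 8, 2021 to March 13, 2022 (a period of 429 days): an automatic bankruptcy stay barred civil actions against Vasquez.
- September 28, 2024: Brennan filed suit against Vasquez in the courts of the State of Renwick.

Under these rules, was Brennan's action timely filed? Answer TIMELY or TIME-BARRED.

Taking the later of the act (February 4, 2016) and discovery (July 3, 2017), the claim accrued on July 3, 2017.
The untolled deadline — 5 years after July 3, 2017 — is July 3, 2022.
Because the pending related arbitration ran from June 26, 2019 to May 21, 2020, the deadline is extended by 330 days to May 29, 2023.
Because the automatic bankruptcy stay ran from January 8, 2021 to March 13, 2022, the deadline is extended by 429 days to July 31, 2024.
The September 28, 2024 filing falls after the July 31, 2024 deadline; the claim is time-barred.

TIME-BARRED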